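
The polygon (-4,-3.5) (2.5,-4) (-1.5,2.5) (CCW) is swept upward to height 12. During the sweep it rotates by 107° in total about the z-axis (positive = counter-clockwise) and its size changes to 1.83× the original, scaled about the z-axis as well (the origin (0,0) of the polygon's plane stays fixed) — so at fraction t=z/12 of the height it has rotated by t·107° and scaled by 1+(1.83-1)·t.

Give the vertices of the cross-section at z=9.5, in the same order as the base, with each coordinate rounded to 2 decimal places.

t = z/height = 9.5/12 = 0.791667
s = 1 + (scale-1)·z/height = 1 + (1.83-1)·9.5/12 = 1.657083
θ = twist·z/height = 107°·9.5/12 = 84.7083° = 1.478439 rad
cos θ = 0.092226, sin θ = 0.995738 (intermediates below are computed at full precision and shown rounded to 5 d.p.)
v1: (-4,-3.5) → rotate → (3.11618,-4.30574) → ×s → (5.16377,-7.13497) → (5.16,-7.13)
v2: (2.5,-4) → rotate → (4.21352,2.12044) → ×s → (6.98215,3.51375) → (6.98,3.51)
v3: (-1.5,2.5) → rotate → (-2.62768,-1.26304) → ×s → (-4.35429,-2.09297) → (-4.35,-2.09)

Cross-section at z=9.5: (5.16,-7.13) (6.98,3.51) (-4.35,-2.09)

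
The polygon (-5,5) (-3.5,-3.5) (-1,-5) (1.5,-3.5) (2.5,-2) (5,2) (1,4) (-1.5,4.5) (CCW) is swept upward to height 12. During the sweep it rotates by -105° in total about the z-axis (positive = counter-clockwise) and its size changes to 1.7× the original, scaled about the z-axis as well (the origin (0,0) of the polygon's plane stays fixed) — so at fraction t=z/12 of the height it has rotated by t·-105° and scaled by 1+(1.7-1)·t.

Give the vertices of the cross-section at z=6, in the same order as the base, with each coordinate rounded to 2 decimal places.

Cross-section at z=6: (1.25,9.46) (-6.62,0.87) (-6.18,-3.04) (-2.52,-4.48) (-0.09,-4.32) (6.25,-3.71) (5.11,2.22) (3.59,5.30)

t = z/height = 6/12 = 0.5
s = 1 + (scale-1)·z/height = 1 + (1.7-1)·6/12 = 1.350000
θ = twist·z/height = -105°·6/12 = -52.5000° = -0.916298 rad
cos θ = 0.608761, sin θ = -0.793353 (intermediates below are computed at full precision and shown rounded to 5 d.p.)
v1: (-5,5) → rotate → (0.92296,7.01057) → ×s → (1.24600,9.46427) → (1.25,9.46)
v2: (-3.5,-3.5) → rotate → (-4.90740,0.64607) → ×s → (-6.62499,0.87220) → (-6.62,0.87)
v3: (-1,-5) → rotate → (-4.57553,-2.25045) → ×s → (-6.17696,-3.03811) → (-6.18,-3.04)
v4: (1.5,-3.5) → rotate → (-1.86359,-3.32070) → ×s → (-2.51585,-4.48294) → (-2.52,-4.48)
v5: (2.5,-2) → rotate → (-0.06480,-3.20091) → ×s → (-0.08748,-4.32122) → (-0.09,-4.32)
v6: (5,2) → rotate → (4.63051,-2.74924) → ×s → (6.25119,-3.71148) → (6.25,-3.71)
v7: (1,4) → rotate → (3.78217,1.64169) → ×s → (5.10594,2.21628) → (5.11,2.22)
v8: (-1.5,4.5) → rotate → (2.65695,3.92946) → ×s → (3.58688,5.30477) → (3.59,5.30)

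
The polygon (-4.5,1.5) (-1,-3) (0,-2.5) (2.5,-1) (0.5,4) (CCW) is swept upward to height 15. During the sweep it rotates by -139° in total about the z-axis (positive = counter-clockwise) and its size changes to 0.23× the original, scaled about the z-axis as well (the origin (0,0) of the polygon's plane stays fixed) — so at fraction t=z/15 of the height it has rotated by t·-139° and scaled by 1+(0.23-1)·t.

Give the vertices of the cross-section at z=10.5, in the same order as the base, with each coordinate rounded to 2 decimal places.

t = z/height = 10.5/15 = 0.7
s = 1 + (scale-1)·z/height = 1 + (0.23-1)·10.5/15 = 0.461000
θ = twist·z/height = -139°·10.5/15 = -97.3000° = -1.698205 rad
cos θ = -0.127065, sin θ = -0.991894 (intermediates below are computed at full precision and shown rounded to 5 d.p.)
v1: (-4.5,1.5) → rotate → (2.05963,4.27293) → ×s → (0.94949,1.96982) → (0.95,1.97)
v2: (-1,-3) → rotate → (-2.84862,1.37309) → ×s → (-1.31321,0.63299) → (-1.31,0.63)
v3: (0,-2.5) → rotate → (-2.47974,0.31766) → ×s → (-1.14316,0.14644) → (-1.14,0.15)
v4: (2.5,-1) → rotate → (-1.30956,-2.35267) → ×s → (-0.60371,-1.08458) → (-0.60,-1.08)
v5: (0.5,4) → rotate → (3.90405,-1.00421) → ×s → (1.79976,-0.46294) → (1.80,-0.46)

Cross-section at z=10.5: (0.95,1.97) (-1.31,0.63) (-1.14,0.15) (-0.60,-1.08) (1.80,-0.46)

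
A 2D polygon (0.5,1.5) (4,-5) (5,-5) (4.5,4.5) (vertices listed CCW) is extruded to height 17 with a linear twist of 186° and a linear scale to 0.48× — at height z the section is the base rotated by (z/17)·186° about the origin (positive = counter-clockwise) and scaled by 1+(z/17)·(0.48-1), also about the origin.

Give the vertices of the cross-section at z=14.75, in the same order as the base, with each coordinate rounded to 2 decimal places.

t = z/height = 14.75/17 = 0.867647
s = 1 + (scale-1)·z/height = 1 + (0.48-1)·14.75/17 = 0.548824
θ = twist·z/height = 186°·14.75/17 = 161.3824° = 2.816653 rad
cos θ = -0.947670, sin θ = 0.319251 (intermediates below are computed at full precision and shown rounded to 5 d.p.)
v1: (0.5,1.5) → rotate → (-0.95271,-1.26188) → ×s → (-0.52287,-0.69255) → (-0.52,-0.69)
v2: (4,-5) → rotate → (-2.19442,6.01536) → ×s → (-1.20435,3.30137) → (-1.20,3.30)
v3: (5,-5) → rotate → (-3.14209,6.33461) → ×s → (-1.72446,3.47658) → (-1.72,3.48)
v4: (4.5,4.5) → rotate → (-5.70115,-2.82789) → ×s → (-3.12892,-1.55201) → (-3.13,-1.55)

Cross-section at z=14.75: (-0.52,-0.69) (-1.20,3.30) (-1.72,3.48) (-3.13,-1.55)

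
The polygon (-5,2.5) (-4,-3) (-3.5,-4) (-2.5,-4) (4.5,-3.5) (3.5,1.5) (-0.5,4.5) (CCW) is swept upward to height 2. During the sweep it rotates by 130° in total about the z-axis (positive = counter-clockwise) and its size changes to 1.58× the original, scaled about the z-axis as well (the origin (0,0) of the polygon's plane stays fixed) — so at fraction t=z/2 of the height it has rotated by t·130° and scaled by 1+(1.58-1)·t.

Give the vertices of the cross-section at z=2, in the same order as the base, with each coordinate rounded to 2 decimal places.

t = z/height = 2/2 = 1
s = 1 + (scale-1)·z/height = 1 + (1.58-1)·2/2 = 1.580000
θ = twist·z/height = 130°·2/2 = 130.0000° = 2.268928 rad
cos θ = -0.642788, sin θ = 0.766044 (intermediates below are computed at full precision and shown rounded to 5 d.p.)
v1: (-5,2.5) → rotate → (1.29883,-5.43719) → ×s → (2.05215,-8.59076) → (2.05,-8.59)
v2: (-4,-3) → rotate → (4.86928,-1.13581) → ×s → (7.69347,-1.79459) → (7.69,-1.79)
v3: (-3.5,-4) → rotate → (5.31393,-0.11001) → ×s → (8.39602,-0.17381) → (8.40,-0.17)
v4: (-2.5,-4) → rotate → (4.67115,0.65604) → ×s → (7.38041,1.03654) → (7.38,1.04)
v5: (4.5,-3.5) → rotate → (-0.21139,5.69696) → ×s → (-0.33399,9.00119) → (-0.33,9.00)
v6: (3.5,1.5) → rotate → (-3.39882,1.71697) → ×s → (-5.37014,2.71282) → (-5.37,2.71)
v7: (-0.5,4.5) → rotate → (-3.12581,-3.27557) → ×s → (-4.93877,-5.17540) → (-4.94,-5.18)

Cross-section at z=2: (2.05,-8.59) (7.69,-1.79) (8.40,-0.17) (7.38,1.04) (-0.33,9.00) (-5.37,2.71) (-4.94,-5.18)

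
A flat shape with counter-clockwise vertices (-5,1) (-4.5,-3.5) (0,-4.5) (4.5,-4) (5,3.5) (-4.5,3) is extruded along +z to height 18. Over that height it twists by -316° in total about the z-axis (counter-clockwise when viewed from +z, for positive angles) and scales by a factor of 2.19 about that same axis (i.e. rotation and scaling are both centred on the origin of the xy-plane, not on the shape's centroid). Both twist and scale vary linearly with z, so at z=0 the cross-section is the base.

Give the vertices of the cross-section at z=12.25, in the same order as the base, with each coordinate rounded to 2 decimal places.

Cross-section at z=12.25: (6.37,-6.68) (10.31,0.51) (4.68,6.67) (-2.51,10.60) (-11.05,0.01) (3.55,-9.12)

t = z/height = 12.25/18 = 0.680556
s = 1 + (scale-1)·z/height = 1 + (2.19-1)·12.25/18 = 1.809861
θ = twist·z/height = -316°·12.25/18 = -215.0556° = -3.753428 rad
cos θ = -0.818596, sin θ = 0.574370 (intermediates below are computed at full precision and shown rounded to 5 d.p.)
v1: (-5,1) → rotate → (3.51861,-3.69045) → ×s → (6.36819,-6.67920) → (6.37,-6.68)
v2: (-4.5,-3.5) → rotate → (5.69398,0.28042) → ×s → (10.30531,0.50752) → (10.31,0.51)
v3: (0,-4.5) → rotate → (2.58467,3.68368) → ×s → (4.67789,6.66695) → (4.68,6.67)
v4: (4.5,-4) → rotate → (-1.38620,5.85905) → ×s → (-2.50883,10.60406) → (-2.51,10.60)
v5: (5,3.5) → rotate → (-6.10327,0.00677) → ×s → (-11.04608,0.01225) → (-11.05,0.01)
v6: (-4.5,3) → rotate → (1.96057,-5.04045) → ×s → (3.54836,-9.12252) → (3.55,-9.12)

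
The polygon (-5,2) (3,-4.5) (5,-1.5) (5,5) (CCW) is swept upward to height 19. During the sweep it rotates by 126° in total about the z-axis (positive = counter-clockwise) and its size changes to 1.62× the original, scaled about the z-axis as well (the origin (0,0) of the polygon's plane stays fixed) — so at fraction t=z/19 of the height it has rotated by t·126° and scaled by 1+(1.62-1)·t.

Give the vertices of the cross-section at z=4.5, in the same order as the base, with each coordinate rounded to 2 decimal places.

t = z/height = 4.5/19 = 0.236842
s = 1 + (scale-1)·z/height = 1 + (1.62-1)·4.5/19 = 1.146842
θ = twist·z/height = 126°·4.5/19 = 29.8421° = 0.520843 rad
cos θ = 0.867400, sin θ = 0.497612 (intermediates below are computed at full precision and shown rounded to 5 d.p.)
v1: (-5,2) → rotate → (-5.33222,-0.75326) → ×s → (-6.11522,-0.86387) → (-6.12,-0.86)
v2: (3,-4.5) → rotate → (4.84145,-2.41047) → ×s → (5.55238,-2.76442) → (5.55,-2.76)
v3: (5,-1.5) → rotate → (5.08342,1.18696) → ×s → (5.82988,1.36125) → (5.83,1.36)
v4: (5,5) → rotate → (1.84894,6.82506) → ×s → (2.12044,7.82726) → (2.12,7.83)

Cross-section at z=4.5: (-6.12,-0.86) (5.55,-2.76) (5.83,1.36) (2.12,7.83)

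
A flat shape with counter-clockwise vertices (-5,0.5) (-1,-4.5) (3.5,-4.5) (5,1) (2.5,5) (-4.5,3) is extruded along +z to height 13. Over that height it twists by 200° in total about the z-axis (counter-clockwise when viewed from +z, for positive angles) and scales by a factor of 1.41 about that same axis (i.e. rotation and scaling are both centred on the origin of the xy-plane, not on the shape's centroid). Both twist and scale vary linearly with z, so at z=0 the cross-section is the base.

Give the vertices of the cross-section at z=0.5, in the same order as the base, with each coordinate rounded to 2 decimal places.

t = z/height = 0.5/13 = 0.0384615
s = 1 + (scale-1)·z/height = 1 + (1.41-1)·0.5/13 = 1.015769
θ = twist·z/height = 200°·0.5/13 = 7.6923° = 0.134256 rad
cos θ = 0.991001, sin θ = 0.133853 (intermediates below are computed at full precision and shown rounded to 5 d.p.)
v1: (-5,0.5) → rotate → (-5.02193,-0.17377) → ×s → (-5.10112,-0.17651) → (-5.10,-0.18)
v2: (-1,-4.5) → rotate → (-0.38866,-4.59336) → ×s → (-0.39479,-4.66579) → (-0.39,-4.67)
v3: (3.5,-4.5) → rotate → (4.07084,-3.99102) → ×s → (4.13504,-4.05395) → (4.14,-4.05)
v4: (5,1) → rotate → (4.82115,1.66027) → ×s → (4.89718,1.68645) → (4.90,1.69)
v5: (2.5,5) → rotate → (1.80824,5.28964) → ×s → (1.83675,5.37305) → (1.84,5.37)
v6: (-4.5,3) → rotate → (-4.86106,2.37066) → ×s → (-4.93772,2.40805) → (-4.94,2.41)

Cross-section at z=0.5: (-5.10,-0.18) (-0.39,-4.67) (4.14,-4.05) (4.90,1.69) (1.84,5.37) (-4.94,2.41)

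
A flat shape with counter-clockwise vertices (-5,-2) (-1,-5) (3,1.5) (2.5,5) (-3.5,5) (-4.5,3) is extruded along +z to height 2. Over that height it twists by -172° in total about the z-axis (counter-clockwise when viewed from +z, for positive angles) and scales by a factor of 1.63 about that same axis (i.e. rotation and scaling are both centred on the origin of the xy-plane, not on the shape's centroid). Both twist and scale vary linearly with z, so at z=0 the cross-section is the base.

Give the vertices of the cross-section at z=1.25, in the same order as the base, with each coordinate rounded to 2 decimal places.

Cross-section at z=1.25: (-0.56,7.48) (-6.23,3.42) (0.74,-4.62) (5.60,-5.42) (8.11,2.56) (5.87,4.72)

t = z/height = 1.25/2 = 0.625
s = 1 + (scale-1)·z/height = 1 + (1.63-1)·1.25/2 = 1.393750
θ = twist·z/height = -172°·1.25/2 = -107.5000° = -1.876229 rad
cos θ = -0.300706, sin θ = -0.953717 (intermediates below are computed at full precision and shown rounded to 5 d.p.)
v1: (-5,-2) → rotate → (-0.40390,5.37000) → ×s → (-0.56294,7.48443) → (-0.56,7.48)
v2: (-1,-5) → rotate → (-4.46788,2.45725) → ×s → (-6.22711,3.42479) → (-6.23,3.42)
v3: (3,1.5) → rotate → (0.52846,-3.31221) → ×s → (0.73654,-4.61639) → (0.74,-4.62)
v4: (2.5,5) → rotate → (4.01682,-3.88782) → ×s → (5.59844,-5.41865) → (5.60,-5.42)
v5: (-3.5,5) → rotate → (5.82106,1.83448) → ×s → (8.11310,2.55681) → (8.11,2.56)
v6: (-4.5,3) → rotate → (4.21433,3.38961) → ×s → (5.87372,4.72427) → (5.87,4.72)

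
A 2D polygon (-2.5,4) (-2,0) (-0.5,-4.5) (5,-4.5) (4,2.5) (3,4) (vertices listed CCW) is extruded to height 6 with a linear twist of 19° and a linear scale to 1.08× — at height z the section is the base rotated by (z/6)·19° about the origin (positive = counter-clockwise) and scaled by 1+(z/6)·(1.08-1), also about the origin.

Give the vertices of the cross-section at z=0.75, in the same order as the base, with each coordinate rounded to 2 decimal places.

t = z/height = 0.75/6 = 0.125
s = 1 + (scale-1)·z/height = 1 + (1.08-1)·0.75/6 = 1.010000
θ = twist·z/height = 19°·0.75/6 = 2.3750° = 0.041452 rad
cos θ = 0.999141, sin θ = 0.041440 (intermediates below are computed at full precision and shown rounded to 5 d.p.)
v1: (-2.5,4) → rotate → (-2.66361,3.89296) → ×s → (-2.69025,3.93189) → (-2.69,3.93)
v2: (-2,0) → rotate → (-1.99828,-0.08288) → ×s → (-2.01826,-0.08371) → (-2.02,-0.08)
v3: (-0.5,-4.5) → rotate → (-0.31309,-4.51685) → ×s → (-0.31622,-4.56202) → (-0.32,-4.56)
v4: (5,-4.5) → rotate → (5.18218,-4.28894) → ×s → (5.23401,-4.33183) → (5.23,-4.33)
v5: (4,2.5) → rotate → (3.89296,2.66361) → ×s → (3.93189,2.69025) → (3.93,2.69)
v6: (3,4) → rotate → (2.83166,4.12088) → ×s → (2.85998,4.16209) → (2.86,4.16)

Cross-section at z=0.75: (-2.69,3.93) (-2.02,-0.08) (-0.32,-4.56) (5.23,-4.33) (3.93,2.69) (2.86,4.16)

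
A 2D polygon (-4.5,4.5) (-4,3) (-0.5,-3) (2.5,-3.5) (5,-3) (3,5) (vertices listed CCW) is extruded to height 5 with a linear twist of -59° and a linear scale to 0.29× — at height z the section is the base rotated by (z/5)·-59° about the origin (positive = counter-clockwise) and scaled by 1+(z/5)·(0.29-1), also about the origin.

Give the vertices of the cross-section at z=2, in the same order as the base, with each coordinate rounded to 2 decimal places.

Cross-section at z=2: (-1.66,4.24) (-1.76,3.11) (-1.19,-1.83) (0.64,-3.01) (2.42,-3.40) (3.40,2.42)

t = z/height = 2/5 = 0.4
s = 1 + (scale-1)·z/height = 1 + (0.29-1)·2/5 = 0.716000
θ = twist·z/height = -59°·2/5 = -23.6000° = -0.411898 rad
cos θ = 0.916363, sin θ = -0.400349 (intermediates below are computed at full precision and shown rounded to 5 d.p.)
v1: (-4.5,4.5) → rotate → (-2.32206,5.92520) → ×s → (-1.66260,4.24245) → (-1.66,4.24)
v2: (-4,3) → rotate → (-2.46440,4.35048) → ×s → (-1.76451,3.11495) → (-1.76,3.11)
v3: (-0.5,-3) → rotate → (-1.65923,-2.54891) → ×s → (-1.18801,-1.82502) → (-1.19,-1.83)
v4: (2.5,-3.5) → rotate → (0.88969,-4.20814) → ×s → (0.63701,-3.01303) → (0.64,-3.01)
v5: (5,-3) → rotate → (3.38077,-4.75083) → ×s → (2.42063,-3.40160) → (2.42,-3.40)
v6: (3,5) → rotate → (4.75083,3.38077) → ×s → (3.40160,2.42063) → (3.40,2.42)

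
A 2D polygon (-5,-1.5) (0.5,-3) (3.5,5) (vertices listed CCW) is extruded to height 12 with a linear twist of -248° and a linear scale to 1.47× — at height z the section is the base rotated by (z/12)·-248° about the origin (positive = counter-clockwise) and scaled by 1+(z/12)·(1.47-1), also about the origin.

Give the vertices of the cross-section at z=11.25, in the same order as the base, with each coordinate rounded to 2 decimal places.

Cross-section at z=11.25: (6.10,-4.40) (2.99,3.20) (-8.78,-0.38)

t = z/height = 11.25/12 = 0.9375
s = 1 + (scale-1)·z/height = 1 + (1.47-1)·11.25/12 = 1.440625
θ = twist·z/height = -248°·11.25/12 = -232.5000° = -4.057891 rad
cos θ = -0.608761, sin θ = 0.793353 (intermediates below are computed at full precision and shown rounded to 5 d.p.)
v1: (-5,-1.5) → rotate → (4.23384,-3.05362) → ×s → (6.09937,-4.39913) → (6.10,-4.40)
v2: (0.5,-3) → rotate → (2.07568,2.22296) → ×s → (2.99028,3.20245) → (2.99,3.20)
v3: (3.5,5) → rotate → (-6.09743,-0.26707) → ×s → (-8.78411,-0.38475) → (-8.78,-0.38)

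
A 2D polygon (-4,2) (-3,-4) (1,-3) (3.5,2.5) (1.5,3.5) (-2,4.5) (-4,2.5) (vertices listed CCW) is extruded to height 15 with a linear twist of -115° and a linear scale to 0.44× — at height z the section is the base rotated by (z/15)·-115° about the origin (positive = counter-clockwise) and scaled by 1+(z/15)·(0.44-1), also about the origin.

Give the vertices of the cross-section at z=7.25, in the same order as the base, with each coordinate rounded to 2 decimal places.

Cross-section at z=7.25: (-0.45,3.23) (-3.64,0.16) (-1.39,-1.84) (2.95,-1.08) (2.72,0.54) (1.88,3.06) (-0.14,3.44)

t = z/height = 7.25/15 = 0.483333
s = 1 + (scale-1)·z/height = 1 + (0.44-1)·7.25/15 = 0.729333
θ = twist·z/height = -115°·7.25/15 = -55.5833° = -0.970112 rad
cos θ = 0.565207, sin θ = -0.824949 (intermediates below are computed at full precision and shown rounded to 5 d.p.)
v1: (-4,2) → rotate → (-0.61093,4.43021) → ×s → (-0.44557,3.23110) → (-0.45,3.23)
v2: (-3,-4) → rotate → (-4.99542,0.21402) → ×s → (-3.64332,0.15609) → (-3.64,0.16)
v3: (1,-3) → rotate → (-1.90964,-2.52057) → ×s → (-1.39276,-1.83834) → (-1.39,-1.84)
v4: (3.5,2.5) → rotate → (4.04060,-1.47430) → ×s → (2.94694,-1.07526) → (2.95,-1.08)
v5: (1.5,3.5) → rotate → (3.73513,0.74080) → ×s → (2.72416,0.54029) → (2.72,0.54)
v6: (-2,4.5) → rotate → (2.58186,4.19333) → ×s → (1.88303,3.05834) → (1.88,3.06)
v7: (-4,2.5) → rotate → (-0.19846,4.71281) → ×s → (-0.14474,3.43721) → (-0.14,3.44)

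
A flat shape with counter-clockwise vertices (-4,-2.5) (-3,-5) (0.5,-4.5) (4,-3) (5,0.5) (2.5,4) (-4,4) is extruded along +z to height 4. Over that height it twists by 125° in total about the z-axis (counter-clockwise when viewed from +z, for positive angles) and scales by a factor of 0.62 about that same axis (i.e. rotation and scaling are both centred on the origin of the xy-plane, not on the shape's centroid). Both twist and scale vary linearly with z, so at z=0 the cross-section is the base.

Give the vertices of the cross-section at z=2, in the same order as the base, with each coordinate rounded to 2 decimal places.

t = z/height = 2/4 = 0.5
s = 1 + (scale-1)·z/height = 1 + (0.62-1)·2/4 = 0.810000
θ = twist·z/height = 125°·2/4 = 62.5000° = 1.090831 rad
cos θ = 0.461749, sin θ = 0.887011 (intermediates below are computed at full precision and shown rounded to 5 d.p.)
v1: (-4,-2.5) → rotate → (0.37053,-4.70241) → ×s → (0.30013,-3.80896) → (0.30,-3.81)
v2: (-3,-5) → rotate → (3.04981,-4.96978) → ×s → (2.47034,-4.02552) → (2.47,-4.03)
v3: (0.5,-4.5) → rotate → (4.22242,-1.63436) → ×s → (3.42016,-1.32383) → (3.42,-1.32)
v4: (4,-3) → rotate → (4.50803,2.16280) → ×s → (3.65150,1.75187) → (3.65,1.75)
v5: (5,0.5) → rotate → (1.86524,4.66593) → ×s → (1.51084,3.77940) → (1.51,3.78)
v6: (2.5,4) → rotate → (-2.39367,4.06452) → ×s → (-1.93887,3.29226) → (-1.94,3.29)
v7: (-4,4) → rotate → (-5.39504,-1.70105) → ×s → (-4.36998,-1.37785) → (-4.37,-1.38)

Cross-section at z=2: (0.30,-3.81) (2.47,-4.03) (3.42,-1.32) (3.65,1.75) (1.51,3.78) (-1.94,3.29) (-4.37,-1.38)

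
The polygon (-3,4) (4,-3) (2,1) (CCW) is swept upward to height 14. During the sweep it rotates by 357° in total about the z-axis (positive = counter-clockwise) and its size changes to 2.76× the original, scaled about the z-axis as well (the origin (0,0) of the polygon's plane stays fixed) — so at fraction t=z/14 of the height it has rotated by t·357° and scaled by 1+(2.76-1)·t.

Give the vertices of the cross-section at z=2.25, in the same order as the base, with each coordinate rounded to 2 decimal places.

Cross-section at z=2.25: (-6.40,-0.47) (6.01,2.25) (0.30,2.85)

t = z/height = 2.25/14 = 0.160714
s = 1 + (scale-1)·z/height = 1 + (2.76-1)·2.25/14 = 1.282857
θ = twist·z/height = 357°·2.25/14 = 57.3750° = 1.001383 rad
cos θ = 0.539138, sin θ = 0.842217 (intermediates below are computed at full precision and shown rounded to 5 d.p.)
v1: (-3,4) → rotate → (-4.98628,-0.37010) → ×s → (-6.39669,-0.47478) → (-6.40,-0.47)
v2: (4,-3) → rotate → (4.68320,1.75145) → ×s → (6.00788,2.24687) → (6.01,2.25)
v3: (2,1) → rotate → (0.23606,2.22357) → ×s → (0.30283,2.85253) → (0.30,2.85)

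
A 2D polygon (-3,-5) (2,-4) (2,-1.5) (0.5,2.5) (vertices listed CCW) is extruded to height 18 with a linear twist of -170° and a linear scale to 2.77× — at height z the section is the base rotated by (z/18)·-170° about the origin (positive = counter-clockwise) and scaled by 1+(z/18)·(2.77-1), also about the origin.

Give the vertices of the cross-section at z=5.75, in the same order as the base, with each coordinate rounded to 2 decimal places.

Cross-section at z=5.75: (-9.10,-0.75) (-3.26,-6.20) (-0.08,-3.91) (3.64,1.65)

t = z/height = 5.75/18 = 0.319444
s = 1 + (scale-1)·z/height = 1 + (2.77-1)·5.75/18 = 1.565417
θ = twist·z/height = -170°·5.75/18 = -54.3056° = -0.947811 rad
cos θ = 0.583462, sin θ = -0.812140 (intermediates below are computed at full precision and shown rounded to 5 d.p.)
v1: (-3,-5) → rotate → (-5.81109,-0.48089) → ×s → (-9.09677,-0.75280) → (-9.10,-0.75)
v2: (2,-4) → rotate → (-2.08164,-3.95813) → ×s → (-3.25863,-6.19612) → (-3.26,-6.20)
v3: (2,-1.5) → rotate → (-0.05129,-2.49947) → ×s → (-0.08028,-3.91272) → (-0.08,-3.91)
v4: (0.5,2.5) → rotate → (2.32208,1.05259) → ×s → (3.63503,1.64774) → (3.64,1.65)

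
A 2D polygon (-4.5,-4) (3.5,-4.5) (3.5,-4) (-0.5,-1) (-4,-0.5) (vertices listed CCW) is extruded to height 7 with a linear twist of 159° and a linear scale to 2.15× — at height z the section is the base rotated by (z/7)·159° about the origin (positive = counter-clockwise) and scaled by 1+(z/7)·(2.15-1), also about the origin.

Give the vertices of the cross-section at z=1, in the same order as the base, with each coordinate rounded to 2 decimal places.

t = z/height = 1/7 = 0.142857
s = 1 + (scale-1)·z/height = 1 + (2.15-1)·1/7 = 1.164286
θ = twist·z/height = 159°·1/7 = 22.7143° = 0.396439 rad
cos θ = 0.922442, sin θ = 0.386136 (intermediates below are computed at full precision and shown rounded to 5 d.p.)
v1: (-4.5,-4) → rotate → (-2.60644,-5.42738) → ×s → (-3.03465,-6.31902) → (-3.03,-6.32)
v2: (3.5,-4.5) → rotate → (4.96616,-2.79951) → ×s → (5.78203,-3.25943) → (5.78,-3.26)
v3: (3.5,-4) → rotate → (4.77309,-2.33829) → ×s → (5.55724,-2.72244) → (5.56,-2.72)
v4: (-0.5,-1) → rotate → (-0.07508,-1.11551) → ×s → (-0.08742,-1.29877) → (-0.09,-1.30)
v5: (-4,-0.5) → rotate → (-3.49670,-2.00577) → ×s → (-4.07116,-2.33528) → (-4.07,-2.34)

Cross-section at z=1: (-3.03,-6.32) (5.78,-3.26) (5.56,-2.72) (-0.09,-1.30) (-4.07,-2.34)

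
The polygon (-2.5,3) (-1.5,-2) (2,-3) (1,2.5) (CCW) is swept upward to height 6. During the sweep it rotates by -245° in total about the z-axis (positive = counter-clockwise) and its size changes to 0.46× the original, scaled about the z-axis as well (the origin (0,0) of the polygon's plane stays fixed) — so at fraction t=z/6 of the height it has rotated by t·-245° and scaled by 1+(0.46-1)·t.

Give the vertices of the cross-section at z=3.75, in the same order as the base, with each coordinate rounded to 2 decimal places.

t = z/height = 3.75/6 = 0.625
s = 1 + (scale-1)·z/height = 1 + (0.46-1)·3.75/6 = 0.662500
θ = twist·z/height = -245°·3.75/6 = -153.1250° = -2.672535 rad
cos θ = -0.891995, sin θ = -0.452046 (intermediates below are computed at full precision and shown rounded to 5 d.p.)
v1: (-2.5,3) → rotate → (3.58612,-1.54587) → ×s → (2.37581,-1.02414) → (2.38,-1.02)
v2: (-1.5,-2) → rotate → (0.43390,2.46206) → ×s → (0.28746,1.63111) → (0.29,1.63)
v3: (2,-3) → rotate → (-3.14013,1.77189) → ×s → (-2.08033,1.17388) → (-2.08,1.17)
v4: (1,2.5) → rotate → (0.23812,-2.68203) → ×s → (0.15775,-1.77685) → (0.16,-1.78)

Cross-section at z=3.75: (2.38,-1.02) (0.29,1.63) (-2.08,1.17) (0.16,-1.78)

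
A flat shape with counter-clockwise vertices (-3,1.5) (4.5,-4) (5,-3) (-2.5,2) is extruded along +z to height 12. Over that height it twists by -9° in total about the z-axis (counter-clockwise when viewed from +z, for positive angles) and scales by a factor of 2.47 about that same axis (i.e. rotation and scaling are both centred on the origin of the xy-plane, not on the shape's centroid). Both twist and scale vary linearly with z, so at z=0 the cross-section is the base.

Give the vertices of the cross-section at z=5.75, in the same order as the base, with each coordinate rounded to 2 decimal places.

t = z/height = 5.75/12 = 0.479167
s = 1 + (scale-1)·z/height = 1 + (2.47-1)·5.75/12 = 1.704375
θ = twist·z/height = -9°·5.75/12 = -4.3125° = -0.075267 rad
cos θ = 0.997169, sin θ = -0.075196 (intermediates below are computed at full precision and shown rounded to 5 d.p.)
v1: (-3,1.5) → rotate → (-2.87871,1.72134) → ×s → (-4.90640,2.93381) → (-4.91,2.93)
v2: (4.5,-4) → rotate → (4.18647,-4.32706) → ×s → (7.13532,-7.37493) → (7.14,-7.37)
v3: (5,-3) → rotate → (4.76025,-3.36749) → ×s → (8.11326,-5.73946) → (8.11,-5.74)
v4: (-2.5,2) → rotate → (-2.34253,2.18233) → ×s → (-3.99255,3.71951) → (-3.99,3.72)

Cross-section at z=5.75: (-4.91,2.93) (7.14,-7.37) (8.11,-5.74) (-3.99,3.72)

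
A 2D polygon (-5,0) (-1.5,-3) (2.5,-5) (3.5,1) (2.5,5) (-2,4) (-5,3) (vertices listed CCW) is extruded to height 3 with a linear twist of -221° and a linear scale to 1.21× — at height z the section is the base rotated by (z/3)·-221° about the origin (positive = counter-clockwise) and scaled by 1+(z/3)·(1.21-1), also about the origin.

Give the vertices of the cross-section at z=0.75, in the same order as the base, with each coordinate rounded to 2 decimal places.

t = z/height = 0.75/3 = 0.25
s = 1 + (scale-1)·z/height = 1 + (1.21-1)·0.75/3 = 1.052500
θ = twist·z/height = -221°·0.75/3 = -55.2500° = -0.964294 rad
cos θ = 0.569997, sin θ = -0.821647 (intermediates below are computed at full precision and shown rounded to 5 d.p.)
v1: (-5,0) → rotate → (-2.84998,4.10823) → ×s → (-2.99961,4.32392) → (-3.00,4.32)
v2: (-1.5,-3) → rotate → (-3.31994,-0.47752) → ×s → (-3.49423,-0.50259) → (-3.49,-0.50)
v3: (2.5,-5) → rotate → (-2.68324,-4.90410) → ×s → (-2.82411,-5.16157) → (-2.82,-5.16)
v4: (3.5,1) → rotate → (2.81664,-2.30577) → ×s → (2.96451,-2.42682) → (2.96,-2.43)
v5: (2.5,5) → rotate → (5.53323,0.79587) → ×s → (5.82372,0.83765) → (5.82,0.84)
v6: (-2,4) → rotate → (2.14659,3.92328) → ×s → (2.25929,4.12925) → (2.26,4.13)
v7: (-5,3) → rotate → (-0.38504,5.81822) → ×s → (-0.40526,6.12368) → (-0.41,6.12)

Cross-section at z=0.75: (-3.00,4.32) (-3.49,-0.50) (-2.82,-5.16) (2.96,-2.43) (5.82,0.84) (2.26,4.13) (-0.41,6.12)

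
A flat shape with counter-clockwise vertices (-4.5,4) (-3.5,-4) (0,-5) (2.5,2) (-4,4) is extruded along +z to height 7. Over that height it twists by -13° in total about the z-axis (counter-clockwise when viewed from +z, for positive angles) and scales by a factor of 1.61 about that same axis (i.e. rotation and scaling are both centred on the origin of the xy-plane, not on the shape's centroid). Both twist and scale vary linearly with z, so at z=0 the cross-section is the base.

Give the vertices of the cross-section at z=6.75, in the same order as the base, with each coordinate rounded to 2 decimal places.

t = z/height = 6.75/7 = 0.964286
s = 1 + (scale-1)·z/height = 1 + (1.61-1)·6.75/7 = 1.588214
θ = twist·z/height = -13°·6.75/7 = -12.5357° = -0.218789 rad
cos θ = 0.976161, sin θ = -0.217048 (intermediates below are computed at full precision and shown rounded to 5 d.p.)
v1: (-4.5,4) → rotate → (-3.52453,4.88136) → ×s → (-5.59771,7.75265) → (-5.60,7.75)
v2: (-3.5,-4) → rotate → (-4.28476,-3.14498) → ×s → (-6.80511,-4.99489) → (-6.81,-4.99)
v3: (0,-5) → rotate → (-1.08524,-4.88080) → ×s → (-1.72359,-7.75176) → (-1.72,-7.75)
v4: (2.5,2) → rotate → (2.87450,1.40970) → ×s → (4.56532,2.23891) → (4.57,2.24)
v5: (-4,4) → rotate → (-3.03645,4.77284) → ×s → (-4.82254,7.58029) → (-4.82,7.58)

Cross-section at z=6.75: (-5.60,7.75) (-6.81,-4.99) (-1.72,-7.75) (4.57,2.24) (-4.82,7.58)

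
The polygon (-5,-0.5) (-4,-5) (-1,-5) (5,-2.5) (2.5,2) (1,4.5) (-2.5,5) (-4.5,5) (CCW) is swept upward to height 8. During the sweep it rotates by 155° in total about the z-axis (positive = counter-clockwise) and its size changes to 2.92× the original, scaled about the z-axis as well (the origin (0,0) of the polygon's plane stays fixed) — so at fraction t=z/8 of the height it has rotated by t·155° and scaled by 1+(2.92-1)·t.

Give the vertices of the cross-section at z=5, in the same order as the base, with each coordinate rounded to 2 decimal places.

Cross-section at z=5: (2.41,-10.79) (11.97,-7.42) (11.18,-0.87) (4.14,11.58) (-5.03,4.93) (-10.09,1.00) (-10.26,-6.78) (-9.74,-11.15)

t = z/height = 5/8 = 0.625
s = 1 + (scale-1)·z/height = 1 + (2.92-1)·5/8 = 2.200000
θ = twist·z/height = 155°·5/8 = 96.8750° = 1.690788 rad
cos θ = -0.119704, sin θ = 0.992810 (intermediates below are computed at full precision and shown rounded to 5 d.p.)
v1: (-5,-0.5) → rotate → (1.09492,-4.90420) → ×s → (2.40883,-10.78923) → (2.41,-10.79)
v2: (-4,-5) → rotate → (5.44286,-3.37272) → ×s → (11.97430,-7.41998) → (11.97,-7.42)
v3: (-1,-5) → rotate → (5.08375,-0.39429) → ×s → (11.18425,-0.86744) → (11.18,-0.87)
v4: (5,-2.5) → rotate → (1.88351,5.26331) → ×s → (4.14371,11.57928) → (4.14,11.58)
v5: (2.5,2) → rotate → (-2.28488,2.24262) → ×s → (-5.02673,4.93376) → (-5.03,4.93)
v6: (1,4.5) → rotate → (-4.58735,0.45414) → ×s → (-10.09216,0.99912) → (-10.09,1.00)
v7: (-2.5,5) → rotate → (-4.66479,-3.08054) → ×s → (-10.26254,-6.77719) → (-10.26,-6.78)
v8: (-4.5,5) → rotate → (-4.42538,-5.06616) → ×s → (-9.73584,-11.14556) → (-9.74,-11.15)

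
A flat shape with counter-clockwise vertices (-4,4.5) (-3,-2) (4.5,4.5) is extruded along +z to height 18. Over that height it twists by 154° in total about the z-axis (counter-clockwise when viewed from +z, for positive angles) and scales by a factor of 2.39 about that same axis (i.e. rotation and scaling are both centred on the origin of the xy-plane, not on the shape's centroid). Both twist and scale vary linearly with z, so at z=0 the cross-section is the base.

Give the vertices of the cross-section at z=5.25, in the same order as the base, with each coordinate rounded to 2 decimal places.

Cross-section at z=5.25: (-8.45,0.51) (-1.00,-4.97) (0.01,8.94)

t = z/height = 5.25/18 = 0.291667
s = 1 + (scale-1)·z/height = 1 + (2.39-1)·5.25/18 = 1.405417
θ = twist·z/height = 154°·5.25/18 = 44.9167° = 0.783944 rad
cos θ = 0.708134, sin θ = 0.706078 (intermediates below are computed at full precision and shown rounded to 5 d.p.)
v1: (-4,4.5) → rotate → (-6.00989,0.36229) → ×s → (-8.44640,0.50918) → (-8.45,0.51)
v2: (-3,-2) → rotate → (-0.71225,-3.53450) → ×s → (-1.00101,-4.96745) → (-1.00,-4.97)
v3: (4.5,4.5) → rotate → (0.00926,6.36395) → ×s → (0.01301,8.94401) → (0.01,8.94)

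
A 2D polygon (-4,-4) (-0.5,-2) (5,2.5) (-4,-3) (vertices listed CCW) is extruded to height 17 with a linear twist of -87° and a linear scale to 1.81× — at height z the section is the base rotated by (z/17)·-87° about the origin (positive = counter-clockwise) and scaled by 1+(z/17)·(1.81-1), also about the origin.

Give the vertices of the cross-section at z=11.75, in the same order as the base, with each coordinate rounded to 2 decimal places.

t = z/height = 11.75/17 = 0.691176
s = 1 + (scale-1)·z/height = 1 + (1.81-1)·11.75/17 = 1.559853
θ = twist·z/height = -87°·11.75/17 = -60.1324° = -1.049508 rad
cos θ = 0.497998, sin θ = -0.867178 (intermediates below are computed at full precision and shown rounded to 5 d.p.)
v1: (-4,-4) → rotate → (-5.46070,1.47672) → ×s → (-8.51790,2.30347) → (-8.52,2.30)
v2: (-0.5,-2) → rotate → (-1.98336,-0.56241) → ×s → (-3.09374,-0.87727) → (-3.09,-0.88)
v3: (5,2.5) → rotate → (4.65794,-3.09090) → ×s → (7.26570,-4.82134) → (7.27,-4.82)
v4: (-4,-3) → rotate → (-4.59353,1.97472) → ×s → (-7.16523,3.08027) → (-7.17,3.08)

Cross-section at z=11.75: (-8.52,2.30) (-3.09,-0.88) (7.27,-4.82) (-7.17,3.08)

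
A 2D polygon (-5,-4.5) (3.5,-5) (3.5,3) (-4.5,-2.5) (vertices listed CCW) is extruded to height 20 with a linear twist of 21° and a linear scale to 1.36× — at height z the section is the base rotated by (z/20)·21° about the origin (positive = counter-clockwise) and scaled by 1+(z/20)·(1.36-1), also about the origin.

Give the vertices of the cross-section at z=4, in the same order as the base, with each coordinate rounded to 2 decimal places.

Cross-section at z=4: (-4.99,-5.20) (4.13,-5.07) (3.51,3.48) (-4.61,-3.03)

t = z/height = 4/20 = 0.2
s = 1 + (scale-1)·z/height = 1 + (1.36-1)·4/20 = 1.072000
θ = twist·z/height = 21°·4/20 = 4.2000° = 0.073304 rad
cos θ = 0.997314, sin θ = 0.073238 (intermediates below are computed at full precision and shown rounded to 5 d.p.)
v1: (-5,-4.5) → rotate → (-4.65700,-4.85411) → ×s → (-4.99230,-5.20360) → (-4.99,-5.20)
v2: (3.5,-5) → rotate → (3.85679,-4.73024) → ×s → (4.13448,-5.07082) → (4.13,-5.07)
v3: (3.5,3) → rotate → (3.27089,3.24828) → ×s → (3.50639,3.48215) → (3.51,3.48)
v4: (-4.5,-2.5) → rotate → (-4.30482,-2.82286) → ×s → (-4.61477,-3.02610) → (-4.61,-3.03)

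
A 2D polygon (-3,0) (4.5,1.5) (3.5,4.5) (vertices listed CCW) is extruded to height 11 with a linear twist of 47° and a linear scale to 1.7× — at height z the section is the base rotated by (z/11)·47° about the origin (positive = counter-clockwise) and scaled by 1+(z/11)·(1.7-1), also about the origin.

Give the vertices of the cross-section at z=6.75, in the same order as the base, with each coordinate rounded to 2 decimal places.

Cross-section at z=6.75: (-3.76,-2.07) (4.60,4.98) (1.28,8.05)

t = z/height = 6.75/11 = 0.613636
s = 1 + (scale-1)·z/height = 1 + (1.7-1)·6.75/11 = 1.429545
θ = twist·z/height = 47°·6.75/11 = 28.8409° = 0.503369 rad
cos θ = 0.875962, sin θ = 0.482379 (intermediates below are computed at full precision and shown rounded to 5 d.p.)
v1: (-3,0) → rotate → (-2.62789,-1.44714) → ×s → (-3.75668,-2.06875) → (-3.76,-2.07)
v2: (4.5,1.5) → rotate → (3.21826,3.48465) → ×s → (4.60065,4.98147) → (4.60,4.98)
v3: (3.5,4.5) → rotate → (0.89516,5.63016) → ×s → (1.27967,8.04857) → (1.28,8.05)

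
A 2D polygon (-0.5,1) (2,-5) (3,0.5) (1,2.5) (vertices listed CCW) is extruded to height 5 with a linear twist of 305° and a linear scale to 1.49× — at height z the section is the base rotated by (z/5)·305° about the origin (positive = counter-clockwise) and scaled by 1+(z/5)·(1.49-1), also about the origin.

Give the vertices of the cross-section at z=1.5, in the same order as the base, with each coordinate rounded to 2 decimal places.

Cross-section at z=1.5: (-1.13,-0.60) (5.67,2.44) (-0.66,3.42) (-2.90,1.07)

t = z/height = 1.5/5 = 0.3
s = 1 + (scale-1)·z/height = 1 + (1.49-1)·1.5/5 = 1.147000
θ = twist·z/height = 305°·1.5/5 = 91.5000° = 1.596976 rad
cos θ = -0.026177, sin θ = 0.999657 (intermediates below are computed at full precision and shown rounded to 5 d.p.)
v1: (-0.5,1) → rotate → (-0.98657,-0.52601) → ×s → (-1.13159,-0.60333) → (-1.13,-0.60)
v2: (2,-5) → rotate → (4.94593,2.13020) → ×s → (5.67298,2.44334) → (5.67,2.44)
v3: (3,0.5) → rotate → (-0.57836,2.98588) → ×s → (-0.66338,3.42481) → (-0.66,3.42)
v4: (1,2.5) → rotate → (-2.52532,0.93421) → ×s → (-2.89654,1.07154) → (-2.90,1.07)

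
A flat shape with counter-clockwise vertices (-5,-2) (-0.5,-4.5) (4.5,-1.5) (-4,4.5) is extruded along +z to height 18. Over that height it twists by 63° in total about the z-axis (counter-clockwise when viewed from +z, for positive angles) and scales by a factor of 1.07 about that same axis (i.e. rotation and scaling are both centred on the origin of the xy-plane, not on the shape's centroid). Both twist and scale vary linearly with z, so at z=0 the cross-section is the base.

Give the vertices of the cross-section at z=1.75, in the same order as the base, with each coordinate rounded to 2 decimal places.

Cross-section at z=1.75: (-4.79,-2.54) (-0.02,-4.56) (4.67,-1.02) (-4.49,4.08)

t = z/height = 1.75/18 = 0.0972222
s = 1 + (scale-1)·z/height = 1 + (1.07-1)·1.75/18 = 1.006806
θ = twist·z/height = 63°·1.75/18 = 6.1250° = 0.106901 rad
cos θ = 0.994291, sin θ = 0.106698 (intermediates below are computed at full precision and shown rounded to 5 d.p.)
v1: (-5,-2) → rotate → (-4.75806,-2.52207) → ×s → (-4.79044,-2.53924) → (-4.79,-2.54)
v2: (-0.5,-4.5) → rotate → (-0.01701,-4.52766) → ×s → (-0.01712,-4.55847) → (-0.02,-4.56)
v3: (4.5,-1.5) → rotate → (4.63436,-1.01130) → ×s → (4.66590,-1.01818) → (4.67,-1.02)
v4: (-4,4.5) → rotate → (-4.45731,4.04752) → ×s → (-4.48764,4.07507) → (-4.49,4.08)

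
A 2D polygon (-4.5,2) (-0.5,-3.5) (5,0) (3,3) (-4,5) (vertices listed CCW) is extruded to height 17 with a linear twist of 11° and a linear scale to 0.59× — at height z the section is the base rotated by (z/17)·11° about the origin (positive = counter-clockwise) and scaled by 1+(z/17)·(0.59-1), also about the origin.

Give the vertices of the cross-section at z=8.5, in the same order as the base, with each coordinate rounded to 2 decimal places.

t = z/height = 8.5/17 = 0.5
s = 1 + (scale-1)·z/height = 1 + (0.59-1)·8.5/17 = 0.795000
θ = twist·z/height = 11°·8.5/17 = 5.5000° = 0.095993 rad
cos θ = 0.995396, sin θ = 0.095846 (intermediates below are computed at full precision and shown rounded to 5 d.p.)
v1: (-4.5,2) → rotate → (-4.67097,1.55949) → ×s → (-3.71342,1.23979) → (-3.71,1.24)
v2: (-0.5,-3.5) → rotate → (-0.16224,-3.53181) → ×s → (-0.12898,-2.80779) → (-0.13,-2.81)
v3: (5,0) → rotate → (4.97698,0.47923) → ×s → (3.95670,0.38099) → (3.96,0.38)
v4: (3,3) → rotate → (2.69865,3.27373) → ×s → (2.14543,2.60261) → (2.15,2.60)
v5: (-4,5) → rotate → (-4.46081,4.59360) → ×s → (-3.54635,3.65191) → (-3.55,3.65)

Cross-section at z=8.5: (-3.71,1.24) (-0.13,-2.81) (3.96,0.38) (2.15,2.60) (-3.55,3.65)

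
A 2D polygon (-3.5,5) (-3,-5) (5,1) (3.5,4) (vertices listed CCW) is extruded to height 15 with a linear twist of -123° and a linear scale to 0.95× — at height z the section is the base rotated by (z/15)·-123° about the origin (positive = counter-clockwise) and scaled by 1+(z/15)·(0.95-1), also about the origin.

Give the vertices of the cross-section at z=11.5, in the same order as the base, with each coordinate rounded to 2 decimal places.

Cross-section at z=11.5: (5.05,3.00) (-4.58,3.24) (0.60,-4.87) (3.58,-3.64)

t = z/height = 11.5/15 = 0.766667
s = 1 + (scale-1)·z/height = 1 + (0.95-1)·11.5/15 = 0.961667
θ = twist·z/height = -123°·11.5/15 = -94.3000° = -1.645845 rad
cos θ = -0.074979, sin θ = -0.997185 (intermediates below are computed at full precision and shown rounded to 5 d.p.)
v1: (-3.5,5) → rotate → (5.24835,3.11525) → ×s → (5.04716,2.99584) → (5.05,3.00)
v2: (-3,-5) → rotate → (-4.76099,3.36645) → ×s → (-4.57848,3.23740) → (-4.58,3.24)
v3: (5,1) → rotate → (0.62229,-5.06090) → ×s → (0.59844,-4.86690) → (0.60,-4.87)
v4: (3.5,4) → rotate → (3.72631,-3.79006) → ×s → (3.58347,-3.64478) → (3.58,-3.64)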